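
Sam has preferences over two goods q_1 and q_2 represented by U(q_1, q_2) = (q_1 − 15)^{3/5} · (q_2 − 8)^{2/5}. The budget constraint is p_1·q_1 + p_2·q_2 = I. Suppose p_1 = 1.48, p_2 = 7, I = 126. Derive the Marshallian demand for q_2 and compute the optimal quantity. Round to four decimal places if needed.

q_2* = 10.7314

After buying the subsistence bundle (15, 8), a share 0.6 of the remaining income goes to q_1: q_1* = 15 + 0.6·(I − 15p_1 − 8p_2)/p_1.
Discretionary income = 126 − 15·1.48 − 8·7 = 47.8; q_2* = 8 + 0.4·47.8/7 = 10.7314.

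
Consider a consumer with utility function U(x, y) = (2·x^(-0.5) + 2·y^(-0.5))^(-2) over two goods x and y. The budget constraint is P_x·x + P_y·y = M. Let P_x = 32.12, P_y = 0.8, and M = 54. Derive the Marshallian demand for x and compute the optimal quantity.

From the CES first-order condition, (y/x)^(1.5) = P_x/P_y.
Hence y/x = (P_x/P_y)^(1/(1.5)), i.e. raised to the 2/3 power.
Substitute y = (y/x)·x into the budget: x* = M/(P_x + P_y·(y/x)).
Numerically y/x = 11.725293, so x* = 54/(32.12 + 0.8·11.725293) = 1.3012.

x* = 1.3012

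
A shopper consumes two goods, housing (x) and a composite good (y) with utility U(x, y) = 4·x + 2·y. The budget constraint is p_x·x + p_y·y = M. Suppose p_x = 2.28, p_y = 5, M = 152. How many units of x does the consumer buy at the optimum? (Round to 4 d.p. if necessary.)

Perfect substitutes: compare marginal utility per dollar. 4/p_x vs 2/p_y → 1.7544 vs 0.4.
x gives more utility per dollar, so spend all income on x: x* = M/p_x, y* = 0.
Numerically: x* = 66.6667, y* = 0.

x* = 66.6667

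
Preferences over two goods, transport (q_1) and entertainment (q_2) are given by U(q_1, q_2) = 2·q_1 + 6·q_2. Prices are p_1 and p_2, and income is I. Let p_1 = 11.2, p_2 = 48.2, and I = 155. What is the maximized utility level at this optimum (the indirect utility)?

Linear utility — the consumer picks whichever good has higher MU/price: 2/11.2 = 0.1786 vs 6/48.2 = 0.1245.
q_1 gives more utility per dollar, so spend all income on q_1: q_1* = I/p_1, q_2* = 0.
Numerically: q_1* = 13.8393, q_2* = 0.
Utility at the optimum: U(13.8393, 0) = 27.6786.

V = 27.6786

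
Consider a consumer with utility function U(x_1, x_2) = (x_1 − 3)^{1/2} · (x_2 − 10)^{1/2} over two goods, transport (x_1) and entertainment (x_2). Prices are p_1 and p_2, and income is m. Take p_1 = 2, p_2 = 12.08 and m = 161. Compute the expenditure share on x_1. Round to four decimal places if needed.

MRS = (x_2−10)/(x_1−3). Tangency with p_1/p_2 gives x_2−10 = (p_1/p_2)·(x_1−3).
After buying the subsistence bundle (3, 10), a share 0.5 of the remaining income goes to x_1: x_1* = 3 + 0.5·(m − 3p_1 − 10p_2)/p_1.
Discretionary income = 161 − 3·2 − 10·12.08 = 34.2; x_1* = 3 + 0.5·34.2/2 = 11.55; x_2* = 10 + 0.5·34.2/12.08 = 11.4156.
Expenditure on x_1: 2·11.55 = 23.1; share = 0.1435.

share on x_1 = 0.1435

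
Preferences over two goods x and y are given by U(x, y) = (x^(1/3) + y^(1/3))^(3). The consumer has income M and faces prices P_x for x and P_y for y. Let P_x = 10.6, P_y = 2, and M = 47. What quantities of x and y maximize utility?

With the ratio pinned down, the budget gives x* = M/(P_x + P_y·(y/x)) and y* = (y/x)·x*.
Numerically y/x = 12.201516, so x* = 47/(10.6 + 2·12.201516) = 1.3427 and y* = 12.201516·1.3427 = 16.3835.

x* = 1.3427, y* = 16.3835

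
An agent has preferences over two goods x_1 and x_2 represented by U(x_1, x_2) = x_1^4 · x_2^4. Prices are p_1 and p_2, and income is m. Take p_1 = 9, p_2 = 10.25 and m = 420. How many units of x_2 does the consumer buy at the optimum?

x_2* = 20.4878

The MRS is x_2/x_1. Set MRS = p_1/p_2.
So 4·p_2·x_2 = 4·p_1·x_1; combined with the budget, a share 0.5 of income goes to x_1.
Demand: x_1*(p_1,p_2,m) = 0.5·m/p_1 and x_2* = 0.5·m/p_2.
At p_1=9, p_2=10.25, m=420: x_2* = 0.5·420/10.25 = 20.4878.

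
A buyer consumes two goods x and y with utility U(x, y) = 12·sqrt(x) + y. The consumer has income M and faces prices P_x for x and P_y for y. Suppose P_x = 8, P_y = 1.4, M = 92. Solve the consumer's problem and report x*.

x* = 1.1025

Utility is quasi-linear in y; the FOC for x is 6/√x = P_x/P_y.
Solve: √x = 6·P_y/P_x, so x*(P_x,P_y) = (6·P_y/P_x)², and y* = (M − P_x·x*)/P_y.
Plugging in: x* = (6·1.4/8)² = 1.1025.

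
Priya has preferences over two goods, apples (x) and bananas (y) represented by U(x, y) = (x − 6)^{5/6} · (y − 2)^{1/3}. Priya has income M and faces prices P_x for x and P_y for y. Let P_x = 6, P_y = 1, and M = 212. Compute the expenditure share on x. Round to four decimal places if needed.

Let x' = x−6, y' = y−2. MRS = (5/2)·y'/x' = P_x/P_y.
After buying the subsistence bundle (6, 2), a share 5/7 of the remaining income goes to x: x* = 6 + 5/7·(M − 6P_x − 2P_y)/P_x.
Discretionary income = 212 − 6·6 − 2·1 = 174; x* = 6 + 5/7·174/6 = 26.7143; y* = 2 + 2/7·174/1 = 51.7143.
Expenditure on x: 6·26.7143 = 160.2857; share = 0.7561.

share on x = 0.7561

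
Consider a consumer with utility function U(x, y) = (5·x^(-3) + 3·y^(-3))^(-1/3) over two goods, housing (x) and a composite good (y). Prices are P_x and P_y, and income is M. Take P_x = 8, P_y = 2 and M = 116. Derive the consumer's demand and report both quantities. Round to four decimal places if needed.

MU_x ∝ 5·x^(-4), MU_y ∝ 3·y^(-4), so MRS = (5/3)·(y/x)^(4) = P_x/P_y.
Hence y/x = ((3/5)·P_x/P_y)^(1/(4)), i.e. raised to the 0.25 power.
Substitute y = (y/x)·x into the budget: x* = M/(P_x + P_y·(y/x)).
Numerically y/x = 1.244666, so x* = 116/(8 + 2·1.244666) = 11.0589 and y* = 1.244666·11.0589 = 13.7646.

x* = 11.0589, y* = 13.7646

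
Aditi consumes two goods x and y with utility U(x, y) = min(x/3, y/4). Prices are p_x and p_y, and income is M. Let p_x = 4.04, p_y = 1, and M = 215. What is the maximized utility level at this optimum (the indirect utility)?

Leontief preferences: the optimum is at the kink where x/3 = y/4, i.e. y = (4/3)·x.
Budget: p_x·x + p_y·(4/3)·x = M, so (3·p_x + 4·p_y)·x = 3·M.
Demand: x*(p_x,p_y,M) = 3·M/(3·p_x + 4·p_y), y* = 4·M/(3·p_x + 4·p_y).
Here 3·4.04 + 4·1 = 16.12, giving x* = 40.0124 and y* = 53.3499.
Utility at the optimum: U(40.0124, 53.3499) = 13.3375.

V = 13.3375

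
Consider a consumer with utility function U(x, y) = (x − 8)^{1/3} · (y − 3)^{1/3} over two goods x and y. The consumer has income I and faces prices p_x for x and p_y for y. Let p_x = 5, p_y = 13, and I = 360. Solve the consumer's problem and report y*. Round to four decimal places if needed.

Let x' = x−8, y' = y−3. MRS = y'/x' = p_x/p_y.
Substituting into the budget: x* = 8 + 0.5·(I − 8·p_x − 3·p_y)/p_x, and y* = 3 + 0.5·(…)/p_y.
Discretionary income = 360 − 8·5 − 3·13 = 281; y* = 3 + 0.5·281/13 = 13.8077.

y* = 13.8077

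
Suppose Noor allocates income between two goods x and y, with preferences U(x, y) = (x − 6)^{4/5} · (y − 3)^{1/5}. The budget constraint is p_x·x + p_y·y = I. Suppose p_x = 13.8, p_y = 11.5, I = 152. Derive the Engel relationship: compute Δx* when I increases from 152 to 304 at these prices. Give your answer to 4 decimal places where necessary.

Δx* = 8.8116

This is Cobb-Douglas in (x−6, y−3): tangency gives 0.8·p_y·(y−3) = 0.2·p_x·(x−6).
Substituting into the budget: x* = 6 + 0.8·(I − 6·p_x − 3·p_y)/p_x, and y* = 3 + 0.2·(…)/p_y.
Discretionary income = 152 − 6·13.8 − 3·11.5 = 34.7; x* = 6 + 0.8·34.7/13.8 = 8.0116.
At I' = 304: x* = 16.8232. Change: 16.8232 − 8.0116 = 8.8116.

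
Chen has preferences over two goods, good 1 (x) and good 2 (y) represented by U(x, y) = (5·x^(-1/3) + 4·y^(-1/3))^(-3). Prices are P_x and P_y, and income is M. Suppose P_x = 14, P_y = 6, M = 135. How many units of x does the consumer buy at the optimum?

x* = 5.7247

Substitute y = (y/x)·x into the budget: x* = M/(P_x + P_y·(y/x)).
Numerically y/x = 1.596982, so x* = 135/(14 + 6·1.596982) = 5.7247.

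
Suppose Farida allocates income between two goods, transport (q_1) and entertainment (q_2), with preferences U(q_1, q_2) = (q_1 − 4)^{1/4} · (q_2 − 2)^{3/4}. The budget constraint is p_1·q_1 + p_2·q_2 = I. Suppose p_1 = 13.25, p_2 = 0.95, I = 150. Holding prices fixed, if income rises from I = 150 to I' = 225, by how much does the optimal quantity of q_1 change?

Let q_1' = q_1−4, q_2' = q_2−2. MRS = (1/3)·q_2'/q_1' = p_1/p_2.
Substituting into the budget: q_1* = 4 + 0.25·(I − 4·p_1 − 2·p_2)/p_1, and q_2* = 2 + 0.75·(…)/p_2.
Discretionary income = 150 − 4·13.25 − 2·0.95 = 95.1; q_1* = 4 + 0.25·95.1/13.25 = 5.7943.
At I' = 225: q_1* = 7.2094. Change: 7.2094 − 5.7943 = 1.4151.

Δq_1* = 1.4151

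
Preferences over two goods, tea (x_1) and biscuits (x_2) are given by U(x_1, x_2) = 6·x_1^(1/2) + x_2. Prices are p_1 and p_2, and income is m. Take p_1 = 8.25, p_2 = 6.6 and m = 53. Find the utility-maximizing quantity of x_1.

x_1* = 5.76

Solve: √x_1 = 3·p_2/p_1, so x_1*(p_1,p_2) = (3·p_2/p_1)², and x_2* = (m − p_1·x_1*)/p_2.
Plugging in: x_1* = (3·6.6/8.25)² = 5.76.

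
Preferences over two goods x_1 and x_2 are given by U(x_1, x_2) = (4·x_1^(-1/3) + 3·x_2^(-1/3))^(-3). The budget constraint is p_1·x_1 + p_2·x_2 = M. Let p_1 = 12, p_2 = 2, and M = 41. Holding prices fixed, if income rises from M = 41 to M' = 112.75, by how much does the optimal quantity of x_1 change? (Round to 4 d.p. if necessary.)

MRS = MU_x_1/MU_x_2 = (4/3)·(x_2/x_1)^(4/3). Set equal to p_1/p_2.
Solve for the ratio: x_2/x_1 = [(3/4)·p_1/p_2]^(0.75).
With the ratio pinned down, the budget gives x_1* = M/(p_1 + p_2·(x_2/x_1)) and x_2* = (x_2/x_1)·x_1*.
Numerically x_2/x_1 = 3.089651, so x_1* = 41/(12 + 2·3.089651) = 2.2553.
At M' = 112.75: x_1* = 6.2021. Change: 6.2021 − 2.2553 = 3.9468.

Δx_1* = 3.9468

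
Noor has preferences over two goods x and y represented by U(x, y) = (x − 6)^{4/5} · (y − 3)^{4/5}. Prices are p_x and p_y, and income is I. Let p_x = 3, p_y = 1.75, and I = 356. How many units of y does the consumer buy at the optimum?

MRS = (y−3)/(x−6). Tangency with p_x/p_y gives y−3 = (p_x/p_y)·(x−6).
After buying the subsistence bundle (6, 3), a share 0.5 of the remaining income goes to x: x* = 6 + 0.5·(I − 6p_x − 3p_y)/p_x.
Discretionary income = 356 − 6·3 − 3·1.75 = 332.75; y* = 3 + 0.5·332.75/1.75 = 98.0714.

y* = 98.0714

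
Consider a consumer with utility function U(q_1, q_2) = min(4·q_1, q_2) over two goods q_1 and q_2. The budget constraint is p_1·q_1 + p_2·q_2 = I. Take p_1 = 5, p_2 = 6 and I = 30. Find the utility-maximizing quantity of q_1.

q_1* = 1.0345

Demand: q_1*(p_1,p_2,I) = I/(p_1 + 4·p_2), q_2* = 4·I/(p_1 + 4·p_2).
Here 5 + 4·6 = 29, giving q_1* = 1.0345.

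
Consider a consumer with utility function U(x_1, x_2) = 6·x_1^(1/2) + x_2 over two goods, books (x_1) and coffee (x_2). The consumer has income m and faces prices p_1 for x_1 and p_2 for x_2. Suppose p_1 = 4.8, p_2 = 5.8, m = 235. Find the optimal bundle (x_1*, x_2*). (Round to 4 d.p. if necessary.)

x_1* = 13.1406, x_2* = 29.6422

MU_x_1 = 3/√x_1, MU_x_2 = 1. Tangency: 3/√x_1 = p_1/p_2.
Thus x_1* = (3·p_2/p_1)² — independent of m — with the rest of income spent on x_2.
Plugging in: x_1* = (3·5.8/4.8)² = 13.1406, x_2* = 29.6422.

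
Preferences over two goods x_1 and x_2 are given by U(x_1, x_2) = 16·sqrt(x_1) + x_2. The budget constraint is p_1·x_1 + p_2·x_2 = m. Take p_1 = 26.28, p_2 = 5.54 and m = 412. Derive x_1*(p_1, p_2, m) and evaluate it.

x_1* = 2.8441

Set MRS = p_1/p_2: 8·x_1^(−1/2) = p_1/p_2.
Solve: √x_1 = 8·p_2/p_1, so x_1*(p_1,p_2) = (8·p_2/p_1)², and x_2* = (m − p_1·x_1*)/p_2.
Plugging in: x_1* = (8·5.54/26.28)² = 2.8441.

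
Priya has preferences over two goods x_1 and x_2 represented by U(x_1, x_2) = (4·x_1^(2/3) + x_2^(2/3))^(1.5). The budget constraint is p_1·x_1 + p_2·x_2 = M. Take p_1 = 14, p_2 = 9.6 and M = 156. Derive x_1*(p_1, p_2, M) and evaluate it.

x_1* = 10.7845

From the CES first-order condition, 4·(x_2/x_1)^(1/3) = p_1/p_2.
Solve for the ratio: x_2/x_1 = [(1/4)·p_1/p_2]^(3).
Substitute x_2 = (x_2/x_1)·x_1 into the budget: x_1* = M/(p_1 + p_2·(x_2/x_1)).
Numerically x_2/x_1 = 0.048461, so x_1* = 156/(14 + 9.6·0.048461) = 10.7845.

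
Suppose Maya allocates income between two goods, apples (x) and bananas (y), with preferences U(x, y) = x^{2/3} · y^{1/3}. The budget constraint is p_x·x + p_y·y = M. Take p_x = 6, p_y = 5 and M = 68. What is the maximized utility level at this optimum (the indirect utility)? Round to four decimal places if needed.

V = 6.3726

The MRS is 2·y/x. Set MRS = p_x/p_y.
Rearranging, p_y·y = (1/2)·p_x·x. Substituting into the budget gives p_x·x·(1 + (1/2)) = M.
Demand: x*(p_x,p_y,M) = 2/3·M/p_x and y* = 1/3·M/p_y.
At p_x=6, p_y=5, M=68: x* = 2/3·68/6 = 7.5556, y* = 4.5333.
Utility at the optimum: U(7.5556, 4.5333) = 6.3726.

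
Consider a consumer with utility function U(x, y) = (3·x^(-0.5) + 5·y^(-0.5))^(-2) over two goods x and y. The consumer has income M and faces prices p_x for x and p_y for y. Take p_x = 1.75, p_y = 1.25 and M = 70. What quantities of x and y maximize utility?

x* = 17.7259, y* = 31.1837

MU_x ∝ 3·x^(-1.5), MU_y ∝ 5·y^(-1.5), so MRS = (3/5)·(y/x)^(1.5) = p_x/p_y.
Hence y/x = ((5/3)·p_x/p_y)^(1/(1.5)), i.e. raised to the 2/3 power.
With the ratio pinned down, the budget gives x* = M/(p_x + p_y·(y/x)) and y* = (y/x)·x*.
Numerically y/x = 1.759211, so x* = 70/(1.75 + 1.25·1.759211) = 17.7259 and y* = 1.759211·17.7259 = 31.1837.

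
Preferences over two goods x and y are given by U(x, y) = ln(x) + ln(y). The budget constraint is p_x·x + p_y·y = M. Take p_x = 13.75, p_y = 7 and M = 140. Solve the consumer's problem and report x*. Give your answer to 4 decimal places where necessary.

x* = 5.0909

The MRS is y/x. Set MRS = p_x/p_y.
So p_y·y = p_x·x; combined with the budget, a share 0.5 of income goes to x.
Demand: x*(p_x,p_y,M) = 0.5·M/p_x and y* = 0.5·M/p_y.
At p_x=13.75, p_y=7, M=140: x* = 0.5·140/13.75 = 5.0909.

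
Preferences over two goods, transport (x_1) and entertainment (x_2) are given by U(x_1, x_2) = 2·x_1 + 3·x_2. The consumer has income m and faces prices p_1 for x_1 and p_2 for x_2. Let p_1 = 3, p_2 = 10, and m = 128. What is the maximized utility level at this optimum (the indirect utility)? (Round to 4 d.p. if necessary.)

Linear utility — the consumer picks whichever good has higher MU/price: 2/3 = 0.6667 vs 3/10 = 0.3.
x_1 gives more utility per dollar, so spend all income on x_1: x_1* = m/p_1, x_2* = 0.
Numerically: x_1* = 42.6667, x_2* = 0.
Utility at the optimum: U(42.6667, 0) = 85.3333.

V = 85.3333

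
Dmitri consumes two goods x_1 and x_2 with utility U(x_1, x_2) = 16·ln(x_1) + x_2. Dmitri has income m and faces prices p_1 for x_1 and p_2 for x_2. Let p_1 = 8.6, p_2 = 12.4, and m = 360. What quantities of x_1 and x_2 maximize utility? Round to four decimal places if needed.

x_1* = 23.0698, x_2* = 13.0323

So x_1*(p_1,p_2) = 16·p_2/p_1, independent of income; and x_2* = (m − 16·p_2)/p_2.
At the given prices: x_1* = 16·12.4/8.6 = 23.0698, and x_2* = 13.0323.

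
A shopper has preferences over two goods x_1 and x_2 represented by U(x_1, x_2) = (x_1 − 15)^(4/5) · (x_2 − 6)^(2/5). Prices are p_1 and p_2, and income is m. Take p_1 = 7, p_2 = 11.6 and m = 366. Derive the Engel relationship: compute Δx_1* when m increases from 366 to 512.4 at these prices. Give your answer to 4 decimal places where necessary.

Δx_1* = 13.9429

Substituting into the budget: x_1* = 15 + 2/3·(m − 15·p_1 − 6·p_2)/p_1, and x_2* = 6 + 1/3·(…)/p_2.
Discretionary income = 366 − 15·7 − 6·11.6 = 191.4; x_1* = 15 + 2/3·191.4/7 = 33.2286.
At m' = 512.4: x_1* = 47.1714. Change: 47.1714 − 33.2286 = 13.9429.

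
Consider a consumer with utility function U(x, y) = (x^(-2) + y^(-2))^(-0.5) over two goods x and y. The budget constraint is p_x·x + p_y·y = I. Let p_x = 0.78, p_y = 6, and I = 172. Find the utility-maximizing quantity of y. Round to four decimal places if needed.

y* = 22.8125

From the CES first-order condition, (y/x)^(3) = p_x/p_y.
Solve for the ratio: y/x = [p_x/p_y]^(1/3).
Substitute y = (y/x)·x into the budget: x* = I/(p_x + p_y·(y/x)).
Numerically y/x = 0.50658, so x* = 172/(0.78 + 6·0.50658) = 45.0323 and y* = 0.50658·45.0323 = 22.8125.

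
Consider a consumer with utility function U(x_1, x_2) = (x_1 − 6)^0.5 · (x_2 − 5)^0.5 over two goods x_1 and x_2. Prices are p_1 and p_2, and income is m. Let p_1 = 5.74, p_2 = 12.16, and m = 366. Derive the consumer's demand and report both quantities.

MRS = (x_2−5)/(x_1−6). Tangency with p_1/p_2 gives x_2−5 = (p_1/p_2)·(x_1−6).
Substituting into the budget: x_1* = 6 + 0.5·(m − 6·p_1 − 5·p_2)/p_1, and x_2* = 5 + 0.5·(…)/p_2.
Discretionary income = 366 − 6·5.74 − 5·12.16 = 270.76; x_1* = 6 + 0.5·270.76/5.74 = 29.5854; x_2* = 5 + 0.5·270.76/12.16 = 16.1332.

x_1* = 29.5854, x_2* = 16.1332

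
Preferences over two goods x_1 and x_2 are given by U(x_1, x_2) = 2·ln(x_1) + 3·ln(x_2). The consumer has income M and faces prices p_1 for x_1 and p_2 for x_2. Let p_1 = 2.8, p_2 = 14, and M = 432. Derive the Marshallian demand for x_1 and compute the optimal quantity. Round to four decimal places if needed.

x_1* = 61.7143

Demand: x_1*(p_1,p_2,M) = 0.4·M/p_1 and x_2* = 0.6·M/p_2.
At p_1=2.8, p_2=14, M=432: x_1* = 0.4·432/2.8 = 61.7143.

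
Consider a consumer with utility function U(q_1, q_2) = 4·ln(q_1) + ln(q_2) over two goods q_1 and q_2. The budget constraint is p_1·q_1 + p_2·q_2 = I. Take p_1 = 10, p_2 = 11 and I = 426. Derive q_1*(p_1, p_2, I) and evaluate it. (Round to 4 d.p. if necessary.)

q_1* = 34.08

Demand: q_1*(p_1,p_2,I) = 0.8·I/p_1 and q_2* = 0.2·I/p_2.
At p_1=10, p_2=11, I=426: q_1* = 0.8·426/10 = 34.08.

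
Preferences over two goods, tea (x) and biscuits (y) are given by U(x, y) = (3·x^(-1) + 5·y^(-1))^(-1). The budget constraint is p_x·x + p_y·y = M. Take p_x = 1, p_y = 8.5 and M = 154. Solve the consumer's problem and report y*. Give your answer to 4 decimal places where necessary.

y* = 14.3145

From the CES first-order condition, (3/5)·(y/x)^(2) = p_x/p_y.
Solve for the ratio: y/x = [(5/3)·p_x/p_y]^(0.5).
Substitute y = (y/x)·x into the budget: x* = M/(p_x + p_y·(y/x)).
Numerically y/x = 0.442807, so x* = 154/(1 + 8.5·0.442807) = 32.3267 and y* = 0.442807·32.3267 = 14.3145.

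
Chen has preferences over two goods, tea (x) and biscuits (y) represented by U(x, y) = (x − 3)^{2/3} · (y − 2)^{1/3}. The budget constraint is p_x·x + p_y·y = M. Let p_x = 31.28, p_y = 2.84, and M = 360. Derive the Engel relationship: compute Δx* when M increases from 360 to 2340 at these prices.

Let x' = x−3, y' = y−2. MRS = 2·y'/x' = p_x/p_y.
After buying the subsistence bundle (3, 2), a share 2/3 of the remaining income goes to x: x* = 3 + 2/3·(M − 3p_x − 2p_y)/p_x.
Discretionary income = 360 − 3·31.28 − 2·2.84 = 260.48; x* = 3 + 2/3·260.48/31.28 = 8.5516.
At M' = 2340: x* = 50.7511. Change: 50.7511 − 8.5516 = 42.1995.

Δx* = 42.1995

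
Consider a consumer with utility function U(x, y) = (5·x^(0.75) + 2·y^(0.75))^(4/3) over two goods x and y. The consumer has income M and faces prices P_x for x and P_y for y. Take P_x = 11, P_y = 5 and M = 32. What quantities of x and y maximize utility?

MRS = MU_x/MU_y = (5/2)·(y/x)^(0.25). Set equal to P_x/P_y.
Solve for the ratio: y/x = [(2/5)·P_x/P_y]^(4).
Substitute y = (y/x)·x into the budget: x* = M/(P_x + P_y·(y/x)).
Numerically y/x = 0.599695, so x* = 32/(11 + 5·0.599695) = 2.286 and y* = 0.599695·2.286 = 1.3709.

x* = 2.286, y* = 1.3709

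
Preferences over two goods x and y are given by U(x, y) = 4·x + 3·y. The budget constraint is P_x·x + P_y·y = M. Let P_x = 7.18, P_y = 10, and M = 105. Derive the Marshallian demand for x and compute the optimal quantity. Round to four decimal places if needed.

Linear utility — the consumer picks whichever good has higher MU/price: 4/7.18 = 0.5571 vs 3/10 = 0.3.
x gives more utility per dollar, so spend all income on x: x* = M/P_x, y* = 0.
Numerically: x* = 14.624, y* = 0.

x* = 14.624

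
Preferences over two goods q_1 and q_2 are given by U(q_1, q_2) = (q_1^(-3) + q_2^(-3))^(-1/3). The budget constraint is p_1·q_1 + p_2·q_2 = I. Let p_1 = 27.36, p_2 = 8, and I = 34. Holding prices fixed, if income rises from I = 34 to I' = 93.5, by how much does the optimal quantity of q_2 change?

Δq_2* = 2.116

Numerically q_2/q_1 = 1.359899, so q_1* = 34/(27.36 + 8·1.359899) = 0.8891 and q_2* = 1.359899·0.8891 = 1.2091.
At I' = 93.5: q_2* = 3.3251. Change: 3.3251 − 1.2091 = 2.116.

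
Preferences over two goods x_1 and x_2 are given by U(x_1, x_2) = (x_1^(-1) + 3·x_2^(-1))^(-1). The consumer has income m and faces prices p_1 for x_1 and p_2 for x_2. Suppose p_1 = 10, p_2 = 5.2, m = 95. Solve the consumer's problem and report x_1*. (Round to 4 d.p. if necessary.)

MRS = MU_x_1/MU_x_2 = (1/3)·(x_2/x_1)^(2). Set equal to p_1/p_2.
Solve for the ratio: x_2/x_1 = [3·p_1/p_2]^(0.5).
With the ratio pinned down, the budget gives x_1* = m/(p_1 + p_2·(x_2/x_1)) and x_2* = (x_2/x_1)·x_1*.
Numerically x_2/x_1 = 2.401922, so x_1* = 95/(10 + 5.2·2.401922) = 4.2241.

x_1* = 4.2241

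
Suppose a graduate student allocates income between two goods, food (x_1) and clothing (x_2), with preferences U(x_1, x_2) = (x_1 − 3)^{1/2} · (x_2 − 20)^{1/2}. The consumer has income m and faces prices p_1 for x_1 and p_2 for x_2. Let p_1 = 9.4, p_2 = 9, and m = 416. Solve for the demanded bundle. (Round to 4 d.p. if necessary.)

x_1* = 14.0532, x_2* = 31.5444

Let x_1' = x_1−3, x_2' = x_2−20. MRS = x_2'/x_1' = p_1/p_2.
Substituting into the budget: x_1* = 3 + 0.5·(m − 3·p_1 − 20·p_2)/p_1, and x_2* = 20 + 0.5·(…)/p_2.
Discretionary income = 416 − 3·9.4 − 20·9 = 207.8; x_1* = 3 + 0.5·207.8/9.4 = 14.0532; x_2* = 20 + 0.5·207.8/9 = 31.5444.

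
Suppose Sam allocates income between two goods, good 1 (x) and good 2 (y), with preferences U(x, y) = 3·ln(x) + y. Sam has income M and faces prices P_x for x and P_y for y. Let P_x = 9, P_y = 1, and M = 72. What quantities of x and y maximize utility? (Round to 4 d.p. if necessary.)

x* = 0.3333, y* = 69

MU_x = 3/x, MU_y = 1. Tangency: 3/x = P_x/P_y.
So x*(P_x,P_y) = 3·P_y/P_x, independent of income; and y* = (M − 3·P_y)/P_y.
At the given prices: x* = 3·1/9 = 0.3333, and y* = 69.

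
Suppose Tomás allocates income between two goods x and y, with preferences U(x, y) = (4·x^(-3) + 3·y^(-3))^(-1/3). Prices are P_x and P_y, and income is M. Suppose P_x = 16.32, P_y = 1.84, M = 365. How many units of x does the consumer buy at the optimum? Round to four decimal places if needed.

MU_x ∝ 4·x^(-4), MU_y ∝ 3·y^(-4), so MRS = (4/3)·(y/x)^(4) = P_x/P_y.
Hence y/x = ((3/4)·P_x/P_y)^(1/(4)), i.e. raised to the 0.25 power.
With the ratio pinned down, the budget gives x* = M/(P_x + P_y·(y/x)) and y* = (y/x)·x*.
Numerically y/x = 1.605983, so x* = 365/(16.32 + 1.84·1.605983) = 18.9364.

x* = 18.9364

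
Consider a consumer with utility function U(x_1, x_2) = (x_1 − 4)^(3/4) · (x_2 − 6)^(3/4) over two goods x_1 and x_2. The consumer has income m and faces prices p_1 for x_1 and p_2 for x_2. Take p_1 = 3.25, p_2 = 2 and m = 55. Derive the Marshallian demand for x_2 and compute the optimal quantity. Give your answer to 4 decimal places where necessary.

Let x_1' = x_1−4, x_2' = x_2−6. MRS = x_2'/x_1' = p_1/p_2.
After buying the subsistence bundle (4, 6), a share 0.5 of the remaining income goes to x_1: x_1* = 4 + 0.5·(m − 4p_1 − 6p_2)/p_1.
Discretionary income = 55 − 4·3.25 − 6·2 = 30; x_2* = 6 + 0.5·30/2 = 13.5.

x_2* = 13.5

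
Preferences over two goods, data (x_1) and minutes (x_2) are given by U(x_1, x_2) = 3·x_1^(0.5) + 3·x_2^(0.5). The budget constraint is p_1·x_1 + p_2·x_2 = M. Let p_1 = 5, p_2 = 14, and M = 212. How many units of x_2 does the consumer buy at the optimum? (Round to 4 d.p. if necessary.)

x_2* = 3.985

From the CES first-order condition, (x_2/x_1)^(0.5) = p_1/p_2.
Hence x_2/x_1 = (p_1/p_2)^(1/(0.5)), i.e. raised to the 2 power.
Substitute x_2 = (x_2/x_1)·x_1 into the budget: x_1* = M/(p_1 + p_2·(x_2/x_1)).
Numerically x_2/x_1 = 0.127551, so x_1* = 212/(5 + 14·0.127551) = 31.2421 and x_2* = 0.127551·31.2421 = 3.985.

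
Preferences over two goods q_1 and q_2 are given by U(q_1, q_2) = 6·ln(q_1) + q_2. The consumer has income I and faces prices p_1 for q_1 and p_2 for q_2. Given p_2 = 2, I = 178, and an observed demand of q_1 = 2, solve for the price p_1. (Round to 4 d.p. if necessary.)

p_1 = 6

MU_q_1 = 6/q_1, MU_q_2 = 1. Tangency: 6/q_1 = p_1/p_2.
So q_1*(p_1,p_2) = 6·p_2/p_1, independent of income; and q_2* = (I − 6·p_2)/p_2.
Set q_1* = 2 in the demand function and solve for p_1: p_1 = 6.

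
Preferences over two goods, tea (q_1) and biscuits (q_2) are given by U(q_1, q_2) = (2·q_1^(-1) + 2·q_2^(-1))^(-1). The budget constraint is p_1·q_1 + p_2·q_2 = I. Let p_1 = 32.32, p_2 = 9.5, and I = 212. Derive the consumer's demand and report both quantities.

From the CES first-order condition, (q_2/q_1)^(2) = p_1/p_2.
Hence q_2/q_1 = (p_1/p_2)^(1/(2)), i.e. raised to the 0.5 power.
Substitute q_2 = (q_2/q_1)·q_1 into the budget: q_1* = I/(p_1 + p_2·(q_2/q_1)).
Numerically q_2/q_1 = 1.84448, so q_1* = 212/(32.32 + 9.5·1.84448) = 4.2534 and q_2* = 1.84448·4.2534 = 7.8453.

q_1* = 4.2534, q_2* = 7.8453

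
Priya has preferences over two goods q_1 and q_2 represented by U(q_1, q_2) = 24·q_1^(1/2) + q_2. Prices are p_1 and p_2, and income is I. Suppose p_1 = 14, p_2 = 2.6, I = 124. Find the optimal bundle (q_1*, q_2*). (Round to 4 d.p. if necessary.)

q_1* = 4.9665, q_2* = 20.9495

Set MRS = p_1/p_2: 12·q_1^(−1/2) = p_1/p_2.
Solve: √q_1 = 12·p_2/p_1, so q_1*(p_1,p_2) = (12·p_2/p_1)², and q_2* = (I − p_1·q_1*)/p_2.
Plugging in: q_1* = (12·2.6/14)² = 4.9665, q_2* = 20.9495.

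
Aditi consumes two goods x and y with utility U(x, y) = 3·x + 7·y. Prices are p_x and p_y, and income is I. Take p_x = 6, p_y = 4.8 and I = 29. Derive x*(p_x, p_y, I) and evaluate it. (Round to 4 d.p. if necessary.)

x* = 0

Linear utility — the consumer picks whichever good has higher MU/price: 3/6 = 0.5 vs 7/4.8 = 1.4583.
y gives more utility per dollar, so spend all income on y: y* = I/p_y, x* = 0.
Numerically: x* = 0, y* = 6.0417.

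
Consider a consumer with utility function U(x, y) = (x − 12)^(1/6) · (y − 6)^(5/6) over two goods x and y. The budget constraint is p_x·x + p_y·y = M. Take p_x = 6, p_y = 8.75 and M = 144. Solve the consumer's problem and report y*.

After buying the subsistence bundle (12, 6), a share 1/6 of the remaining income goes to x: x* = 12 + 1/6·(M − 12p_x − 6p_y)/p_x.
Discretionary income = 144 − 12·6 − 6·8.75 = 19.5; y* = 6 + 5/6·19.5/8.75 = 7.8571.

y* = 7.8571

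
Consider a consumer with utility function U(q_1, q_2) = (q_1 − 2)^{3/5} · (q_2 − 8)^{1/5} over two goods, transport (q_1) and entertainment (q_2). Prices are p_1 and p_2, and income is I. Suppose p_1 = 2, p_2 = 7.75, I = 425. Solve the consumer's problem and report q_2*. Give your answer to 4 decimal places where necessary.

q_2* = 19.5806

Let q_1' = q_1−2, q_2' = q_2−8. MRS = 3·q_2'/q_1' = p_1/p_2.
Substituting into the budget: q_1* = 2 + 0.75·(I − 2·p_1 − 8·p_2)/p_1, and q_2* = 8 + 0.25·(…)/p_2.
Discretionary income = 425 − 2·2 − 8·7.75 = 359; q_2* = 8 + 0.25·359/7.75 = 19.5806.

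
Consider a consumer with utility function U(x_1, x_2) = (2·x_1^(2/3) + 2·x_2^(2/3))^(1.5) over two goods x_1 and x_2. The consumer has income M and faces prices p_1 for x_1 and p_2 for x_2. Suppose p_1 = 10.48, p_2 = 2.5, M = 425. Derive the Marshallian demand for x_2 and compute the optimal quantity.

MU_x_1 ∝ 2·x_1^(-1/3), MU_x_2 ∝ 2·x_2^(-1/3), so MRS = (x_2/x_1)^(1/3) = p_1/p_2.
Hence x_2/x_1 = (p_1/p_2)^(1/(1/3)), i.e. raised to the 3 power.
Substitute x_2 = (x_2/x_1)·x_1 into the budget: x_1* = M/(p_1 + p_2·(x_2/x_1)).
Numerically x_2/x_1 = 73.665446, so x_1* = 425/(10.48 + 2.5·73.665446) = 2.1835 and x_2* = 73.665446·2.1835 = 160.8469.

x_2* = 160.8469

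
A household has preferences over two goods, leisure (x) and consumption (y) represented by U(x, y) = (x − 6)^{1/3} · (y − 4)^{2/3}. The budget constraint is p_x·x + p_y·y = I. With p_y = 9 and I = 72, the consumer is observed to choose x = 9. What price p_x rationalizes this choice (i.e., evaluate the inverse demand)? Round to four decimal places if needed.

p_x = 2.4

MRS = (1/2)·(y−4)/(x−6). Tangency with p_x/p_y gives y−4 = 2·(p_x/p_y)·(x−6).
Substituting into the budget: x* = 6 + 1/3·(I − 6·p_x − 4·p_y)/p_x, and y* = 4 + 2/3·(…)/p_y.
Set x* = 9 in the demand function and solve for p_x: p_x = 2.4.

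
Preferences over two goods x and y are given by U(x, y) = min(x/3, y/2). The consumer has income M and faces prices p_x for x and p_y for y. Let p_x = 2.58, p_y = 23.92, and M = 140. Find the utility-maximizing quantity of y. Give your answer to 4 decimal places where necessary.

With perfect complements, no substitution: consume in ratio x:y = 3:2.
Budget: p_x·x + p_y·(2/3)·x = M, so (3·p_x + 2·p_y)·x = 3·M.
Demand: x*(p_x,p_y,M) = 3·M/(3·p_x + 2·p_y), y* = 2·M/(3·p_x + 2·p_y).
Here 3·2.58 + 2·23.92 = 55.58, giving y* = 5.0378.

y* = 5.0378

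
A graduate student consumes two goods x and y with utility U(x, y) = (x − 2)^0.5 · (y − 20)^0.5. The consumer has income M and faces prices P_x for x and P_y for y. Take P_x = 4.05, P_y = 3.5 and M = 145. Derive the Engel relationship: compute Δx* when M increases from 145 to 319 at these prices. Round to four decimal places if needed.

Δx* = 21.4815

Let x' = x−2, y' = y−20. MRS = y'/x' = P_x/P_y.
Substituting into the budget: x* = 2 + 0.5·(M − 2·P_x − 20·P_y)/P_x, and y* = 20 + 0.5·(…)/P_y.
Discretionary income = 145 − 2·4.05 − 20·3.5 = 66.9; x* = 2 + 0.5·66.9/4.05 = 10.2593.
At M' = 319: x* = 31.7407. Change: 31.7407 − 10.2593 = 21.4815.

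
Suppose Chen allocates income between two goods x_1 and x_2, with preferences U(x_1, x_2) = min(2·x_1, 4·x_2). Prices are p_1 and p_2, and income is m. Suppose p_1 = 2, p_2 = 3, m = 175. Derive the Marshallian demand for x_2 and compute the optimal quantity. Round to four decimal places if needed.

x_2* = 25

Demand: x_1*(p_1,p_2,m) = 4·m/(4·p_1 + 2·p_2), x_2* = 2·m/(4·p_1 + 2·p_2).
Here 4·2 + 2·3 = 14, giving x_2* = 25.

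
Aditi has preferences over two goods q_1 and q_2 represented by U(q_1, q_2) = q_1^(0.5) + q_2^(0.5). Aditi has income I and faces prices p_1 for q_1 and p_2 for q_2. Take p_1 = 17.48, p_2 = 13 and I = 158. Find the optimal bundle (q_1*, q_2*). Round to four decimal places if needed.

From the CES first-order condition, (q_2/q_1)^(0.5) = p_1/p_2.
Solve for the ratio: q_2/q_1 = [p_1/p_2]^(2).
Substitute q_2 = (q_2/q_1)·q_1 into the budget: q_1* = I/(p_1 + p_2·(q_2/q_1)).
Numerically q_2/q_1 = 1.807991, so q_1* = 158/(17.48 + 13·1.807991) = 3.8552 and q_2* = 1.807991·3.8552 = 6.9701.

q_1* = 3.8552, q_2* = 6.9701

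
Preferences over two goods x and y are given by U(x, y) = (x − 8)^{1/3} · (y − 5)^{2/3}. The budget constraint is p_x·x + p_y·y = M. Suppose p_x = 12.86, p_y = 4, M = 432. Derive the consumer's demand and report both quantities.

MRS = (1/2)·(y−5)/(x−8). Tangency with p_x/p_y gives y−5 = 2·(p_x/p_y)·(x−8).
Substituting into the budget: x* = 8 + 1/3·(M − 8·p_x − 5·p_y)/p_x, and y* = 5 + 2/3·(…)/p_y.
Discretionary income = 432 − 8·12.86 − 5·4 = 309.12; x* = 8 + 1/3·309.12/12.86 = 16.0124; y* = 5 + 2/3·309.12/4 = 56.52.

x* = 16.0124, y* = 56.52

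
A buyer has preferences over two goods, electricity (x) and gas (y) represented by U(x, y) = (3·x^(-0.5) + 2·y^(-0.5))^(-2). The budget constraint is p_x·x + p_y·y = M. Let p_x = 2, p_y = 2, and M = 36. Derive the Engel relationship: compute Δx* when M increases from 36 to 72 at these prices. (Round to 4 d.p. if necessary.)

Substitute y = (y/x)·x into the budget: x* = M/(p_x + p_y·(y/x)).
Numerically y/x = 0.763143, so x* = 36/(2 + 2·0.763143) = 10.209.
At M' = 72: x* = 20.4181. Change: 20.4181 − 10.209 = 10.209.

Δx* = 10.209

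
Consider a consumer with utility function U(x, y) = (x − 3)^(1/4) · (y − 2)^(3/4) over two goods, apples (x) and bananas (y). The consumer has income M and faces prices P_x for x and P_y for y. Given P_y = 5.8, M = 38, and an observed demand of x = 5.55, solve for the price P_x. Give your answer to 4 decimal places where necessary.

This is Cobb-Douglas in (x−3, y−2): tangency gives 0.25·P_y·(y−2) = 0.75·P_x·(x−3).
Substituting into the budget: x* = 3 + 0.25·(M − 3·P_x − 2·P_y)/P_x, and y* = 2 + 0.75·(…)/P_y.
Set x* = 5.55 in the demand function and solve for P_x: P_x = 2.

P_x = 2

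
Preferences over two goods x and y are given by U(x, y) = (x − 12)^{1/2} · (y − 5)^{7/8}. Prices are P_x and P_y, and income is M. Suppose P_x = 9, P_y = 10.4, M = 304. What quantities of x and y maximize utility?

x* = 17.8182, y* = 13.8112

Let x' = x−12, y' = y−5. MRS = (4/7)·y'/x' = P_x/P_y.
Substituting into the budget: x* = 12 + 4/11·(M − 12·P_x − 5·P_y)/P_x, and y* = 5 + 7/11·(…)/P_y.
Discretionary income = 304 − 12·9 − 5·10.4 = 144; x* = 12 + 4/11·144/9 = 17.8182; y* = 5 + 7/11·144/10.4 = 13.8112.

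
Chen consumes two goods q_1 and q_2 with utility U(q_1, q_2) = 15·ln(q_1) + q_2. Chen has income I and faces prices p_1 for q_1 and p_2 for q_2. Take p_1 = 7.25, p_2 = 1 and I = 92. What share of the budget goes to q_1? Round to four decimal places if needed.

share on q_1 = 0.163

Set MRS = p_1/p_2: (15/q_1)/1 = p_1/p_2.
So q_1*(p_1,p_2) = 15·p_2/p_1, independent of income; and q_2* = (I − 15·p_2)/p_2.
At the given prices: q_1* = 15·1/7.25 = 2.069, and q_2* = 77.
Expenditure on q_1: 7.25·2.069 = 15; share = 0.163.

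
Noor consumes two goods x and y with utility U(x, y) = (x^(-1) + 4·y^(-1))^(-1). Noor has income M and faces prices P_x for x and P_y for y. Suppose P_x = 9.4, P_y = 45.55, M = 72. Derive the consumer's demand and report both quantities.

Substitute y = (y/x)·x into the budget: x* = M/(P_x + P_y·(y/x)).
Numerically y/x = 0.908552, so x* = 72/(9.4 + 45.55·0.908552) = 1.4178 and y* = 0.908552·1.4178 = 1.2881.

x* = 1.4178, y* = 1.2881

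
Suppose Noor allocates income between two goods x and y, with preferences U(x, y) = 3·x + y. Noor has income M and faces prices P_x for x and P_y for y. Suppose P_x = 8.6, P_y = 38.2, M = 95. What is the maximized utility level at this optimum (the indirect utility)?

V = 33.1395

Perfect substitutes: compare marginal utility per dollar. 3/P_x vs 1/P_y → 0.3488 vs 0.0262.
x gives more utility per dollar, so spend all income on x: x* = M/P_x, y* = 0.
Numerically: x* = 11.0465, y* = 0.
Utility at the optimum: U(11.0465, 0) = 33.1395.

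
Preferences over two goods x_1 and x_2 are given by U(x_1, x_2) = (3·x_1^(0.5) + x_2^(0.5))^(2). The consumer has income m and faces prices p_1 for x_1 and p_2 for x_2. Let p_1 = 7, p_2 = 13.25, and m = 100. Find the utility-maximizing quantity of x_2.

From the CES first-order condition, 3·(x_2/x_1)^(0.5) = p_1/p_2.
Hence x_2/x_1 = ((1/3)·p_1/p_2)^(1/(0.5)), i.e. raised to the 2 power.
Substitute x_2 = (x_2/x_1)·x_1 into the budget: x_1* = m/(p_1 + p_2·(x_2/x_1)).
Numerically x_2/x_1 = 0.031011, so x_1* = 100/(7 + 13.25·0.031011) = 13.4936 and x_2* = 0.031011·13.4936 = 0.4185.

x_2* = 0.4185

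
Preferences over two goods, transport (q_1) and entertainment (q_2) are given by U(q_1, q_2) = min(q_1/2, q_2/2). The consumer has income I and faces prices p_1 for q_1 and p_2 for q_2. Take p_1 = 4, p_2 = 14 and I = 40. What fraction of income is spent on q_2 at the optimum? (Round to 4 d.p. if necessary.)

Demand: q_1*(p_1,p_2,I) = 2·I/(2·p_1 + 2·p_2), q_2* = 2·I/(2·p_1 + 2·p_2).
Here 2·4 + 2·14 = 36, giving q_1* = 2.2222 and q_2* = 2.2222.
Expenditure on q_2: 14·2.2222 = 31.1111; share = 0.7778.

share on q_2 = 0.7778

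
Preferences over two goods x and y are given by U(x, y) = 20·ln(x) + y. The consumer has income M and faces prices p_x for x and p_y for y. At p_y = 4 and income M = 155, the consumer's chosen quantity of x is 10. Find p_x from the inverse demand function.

Set MRS = p_x/p_y: (20/x)/1 = p_x/p_y.
So x*(p_x,p_y) = 20·p_y/p_x, independent of income; and y* = (M − 20·p_y)/p_y.
Set x* = 10 in the demand function and solve for p_x: p_x = 8.

p_x = 8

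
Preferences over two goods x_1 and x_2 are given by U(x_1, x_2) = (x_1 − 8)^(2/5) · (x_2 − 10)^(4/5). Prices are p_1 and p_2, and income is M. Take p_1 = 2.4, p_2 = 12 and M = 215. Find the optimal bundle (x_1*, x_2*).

MRS = (1/2)·(x_2−10)/(x_1−8). Tangency with p_1/p_2 gives x_2−10 = 2·(p_1/p_2)·(x_1−8).
After buying the subsistence bundle (8, 10), a share 1/3 of the remaining income goes to x_1: x_1* = 8 + 1/3·(M − 8p_1 − 10p_2)/p_1.
Discretionary income = 215 − 8·2.4 − 10·12 = 75.8; x_1* = 8 + 1/3·75.8/2.4 = 18.5278; x_2* = 10 + 2/3·75.8/12 = 14.2111.

x_1* = 18.5278, x_2* = 14.2111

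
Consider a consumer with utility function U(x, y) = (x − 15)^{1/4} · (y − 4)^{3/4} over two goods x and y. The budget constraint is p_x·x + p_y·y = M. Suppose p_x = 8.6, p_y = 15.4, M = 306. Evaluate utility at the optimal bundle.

Let x' = x−15, y' = y−4. MRS = (1/3)·y'/x' = p_x/p_y.
After buying the subsistence bundle (15, 4), a share 0.25 of the remaining income goes to x: x* = 15 + 0.25·(M − 15p_x − 4p_y)/p_x.
Discretionary income = 306 − 15·8.6 − 4·15.4 = 115.4; x* = 15 + 0.25·115.4/8.6 = 18.3547; y* = 4 + 0.75·115.4/15.4 = 9.6201.
Utility at the optimum: U(18.3547, 9.6201) = 4.9399.

V = 4.9399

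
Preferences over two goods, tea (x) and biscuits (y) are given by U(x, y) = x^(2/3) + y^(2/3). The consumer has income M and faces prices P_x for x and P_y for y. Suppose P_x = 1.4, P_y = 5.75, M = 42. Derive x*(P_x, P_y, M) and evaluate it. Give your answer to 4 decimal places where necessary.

MU_x ∝ x^(-1/3), MU_y ∝ y^(-1/3), so MRS = (y/x)^(1/3) = P_x/P_y.
Hence y/x = (P_x/P_y)^(1/(1/3)), i.e. raised to the 3 power.
Substitute y = (y/x)·x into the budget: x* = M/(P_x + P_y·(y/x)).
Numerically y/x = 0.014434, so x* = 42/(1.4 + 5.75·0.014434) = 28.3211.

x* = 28.3211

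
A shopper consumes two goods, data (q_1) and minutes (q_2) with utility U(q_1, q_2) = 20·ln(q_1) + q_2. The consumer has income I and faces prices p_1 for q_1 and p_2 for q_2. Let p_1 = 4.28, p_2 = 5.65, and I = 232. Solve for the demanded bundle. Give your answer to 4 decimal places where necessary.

q_1* = 26.4019, q_2* = 21.0619

MU_q_1 = 20/q_1, MU_q_2 = 1. Tangency: 20/q_1 = p_1/p_2.
So q_1*(p_1,p_2) = 20·p_2/p_1, independent of income; and q_2* = (I − 20·p_2)/p_2.
At the given prices: q_1* = 20·5.65/4.28 = 26.4019, and q_2* = 21.0619.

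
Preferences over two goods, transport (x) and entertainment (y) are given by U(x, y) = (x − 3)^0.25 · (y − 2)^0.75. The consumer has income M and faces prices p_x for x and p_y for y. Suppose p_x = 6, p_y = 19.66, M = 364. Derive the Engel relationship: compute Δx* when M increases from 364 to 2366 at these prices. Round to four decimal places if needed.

Δx* = 83.4167

Let x' = x−3, y' = y−2. MRS = (1/3)·y'/x' = p_x/p_y.
After buying the subsistence bundle (3, 2), a share 0.25 of the remaining income goes to x: x* = 3 + 0.25·(M − 3p_x − 2p_y)/p_x.
Discretionary income = 364 − 3·6 − 2·19.66 = 306.68; x* = 3 + 0.25·306.68/6 = 15.7783.
At M' = 2366: x* = 99.195. Change: 99.195 − 15.7783 = 83.4167.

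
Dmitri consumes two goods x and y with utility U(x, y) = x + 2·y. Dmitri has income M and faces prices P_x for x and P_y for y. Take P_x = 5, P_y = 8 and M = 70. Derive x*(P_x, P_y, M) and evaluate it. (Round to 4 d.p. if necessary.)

Linear utility — the consumer picks whichever good has higher MU/price: 1/5 = 0.2 vs 2/8 = 0.25.
y gives more utility per dollar, so spend all income on y: y* = M/P_y, x* = 0.
Numerically: x* = 0, y* = 8.75.

x* = 0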